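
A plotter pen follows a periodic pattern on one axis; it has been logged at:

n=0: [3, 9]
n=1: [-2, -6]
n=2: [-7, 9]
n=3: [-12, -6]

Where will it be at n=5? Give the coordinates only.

[-22, -6]

First: linear, -5 per step → -22 at step 5.
Second: cycles through 9, -6 every 2 steps. Step 5 lands at position 1 of the cycle → -6.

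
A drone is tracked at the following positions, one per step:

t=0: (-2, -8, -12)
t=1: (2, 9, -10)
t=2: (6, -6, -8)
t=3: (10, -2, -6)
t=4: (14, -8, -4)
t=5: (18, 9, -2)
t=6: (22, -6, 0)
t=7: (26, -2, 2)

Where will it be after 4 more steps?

First: linear, +4 per step → 42 at step 11.
Second: cycles through -8, 9, -6, -2 every 4 steps. Step 11 lands at position 3 of the cycle → -2.
Third: linear, +2 per step → 10 at step 11.

(42, -2, 10)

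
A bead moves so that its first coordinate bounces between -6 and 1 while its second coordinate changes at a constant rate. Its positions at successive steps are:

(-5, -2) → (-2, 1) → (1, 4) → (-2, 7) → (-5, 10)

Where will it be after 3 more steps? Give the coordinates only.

The first coordinate reflects between -6 and 1, moving 3 per step.
  step 5: -5 → -4
  step 6: -4 → -1
  step 7: -1 → 0
The second coordinate changes by +3 each step: at step 7 it is 19.

(0, 19)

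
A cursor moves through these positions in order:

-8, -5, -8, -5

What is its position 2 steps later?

Consecutive displacements +3, -3, +3 scale by a factor of -1 each step.
step 4: -5 − 3 → -8
step 5: -8 + 3 → -5

-5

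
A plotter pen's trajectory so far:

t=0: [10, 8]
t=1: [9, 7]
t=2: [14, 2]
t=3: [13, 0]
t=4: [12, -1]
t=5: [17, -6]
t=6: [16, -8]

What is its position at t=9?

[19, -16]

Differencing gives [-1, -1], [+5, -5], [-1, -2], [-1, -1], [+5, -5], [-1, -2]. This is the pattern [-1, -1], [+5, -5], [-1, -2] repeated.
step 7: apply [-1, -1] → [15, -9]
step 8: apply [+5, -5] → [20, -14]
step 9: apply [-1, -2] → [19, -16]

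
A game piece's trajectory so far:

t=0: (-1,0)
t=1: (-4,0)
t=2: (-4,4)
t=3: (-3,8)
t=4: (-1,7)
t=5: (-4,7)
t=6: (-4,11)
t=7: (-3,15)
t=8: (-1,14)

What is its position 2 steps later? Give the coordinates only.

(-4,18)

Differencing gives (-3,+0), (+0,+4), (+1,+4), (+2,-1), (-3,+0), (+0,+4), (+1,+4), (+2,-1). This is the pattern (-3,+0), (+0,+4), (+1,+4), (+2,-1) repeated.
step 9: apply (-3,+0) → (-4,14)
step 10: apply (+0,+4) → (-4,18)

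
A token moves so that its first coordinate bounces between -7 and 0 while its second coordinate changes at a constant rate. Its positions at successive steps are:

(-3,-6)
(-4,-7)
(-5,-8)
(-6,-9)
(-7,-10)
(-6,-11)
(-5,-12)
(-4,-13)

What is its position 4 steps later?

(0,-17)

The first coordinate travels 1 per step and bounces off the walls at -7 and 0.
  step 8: -4 → -3
  step 9: -3 → -2
  step 10: -2 → -1
  step 11: -1 → 0
The second coordinate changes by -1 each step: at step 11 it is -17.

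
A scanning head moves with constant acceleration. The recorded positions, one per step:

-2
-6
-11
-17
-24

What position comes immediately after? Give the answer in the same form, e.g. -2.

Taking differences between consecutive positions: -4, -5, -6, -7. These grow by -1 each step.
step 5: -24 − 8 → -32

-32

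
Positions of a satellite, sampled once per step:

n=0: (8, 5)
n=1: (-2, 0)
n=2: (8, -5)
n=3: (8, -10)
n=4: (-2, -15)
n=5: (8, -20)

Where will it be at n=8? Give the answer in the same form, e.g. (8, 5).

First: cycles through 8, -2, 8 every 3 steps. Step 8 lands at position 2 of the cycle → 8.
Second: linear, -5 per step → -35 at step 8.

(8, -35)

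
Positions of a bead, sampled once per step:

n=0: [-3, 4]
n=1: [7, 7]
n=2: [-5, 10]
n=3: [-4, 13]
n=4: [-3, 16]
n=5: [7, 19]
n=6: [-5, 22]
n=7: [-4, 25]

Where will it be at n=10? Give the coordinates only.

[-5, 34]

First: cycles through -3, 7, -5, -4 every 4 steps. Step 10 lands at position 2 of the cycle → -5.
Second: linear, +3 per step → 34 at step 10.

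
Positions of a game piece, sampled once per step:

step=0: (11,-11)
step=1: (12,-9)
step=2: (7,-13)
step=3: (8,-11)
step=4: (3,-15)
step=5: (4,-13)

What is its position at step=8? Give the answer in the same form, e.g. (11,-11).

(-5,-19)

Differencing gives (+1,+2), (-5,-4), (+1,+2), (-5,-4), (+1,+2). This is the pattern (+1,+2), (-5,-4) repeated.
step 6: apply (-5,-4) → (-1,-17)
step 7: apply (+1,+2) → (0,-15)
step 8: apply (-5,-4) → (-5,-19)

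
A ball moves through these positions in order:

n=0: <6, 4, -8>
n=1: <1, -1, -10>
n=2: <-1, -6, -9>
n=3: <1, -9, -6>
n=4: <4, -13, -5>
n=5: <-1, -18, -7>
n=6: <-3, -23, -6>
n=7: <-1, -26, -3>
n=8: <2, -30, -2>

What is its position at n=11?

<-3, -43, 0>

Differencing gives <-5, -5, -2>, <-2, -5, +1>, <+2, -3, +3>, <+3, -4, +1>, <-5, -5, -2>, <-2, -5, +1>, <+2, -3, +3>, <+3, -4, +1>. This is the pattern <-5, -5, -2>, <-2, -5, +1>, <+2, -3, +3>, <+3, -4, +1> repeated.
step 9: apply <-5, -5, -2> → <-3, -35, -4>
step 10: apply <-2, -5, +1> → <-5, -40, -3>
step 11: apply <+2, -3, +3> → <-3, -43, 0>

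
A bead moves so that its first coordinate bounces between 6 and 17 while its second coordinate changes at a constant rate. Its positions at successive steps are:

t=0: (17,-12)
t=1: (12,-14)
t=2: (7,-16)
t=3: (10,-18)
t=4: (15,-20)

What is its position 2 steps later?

(9,-24)

The first coordinate reflects between 6 and 17, moving 5 per step.
  step 5: 15 → 14
  step 6: 14 → 9
The second coordinate changes by -2 each step: at step 6 it is -24.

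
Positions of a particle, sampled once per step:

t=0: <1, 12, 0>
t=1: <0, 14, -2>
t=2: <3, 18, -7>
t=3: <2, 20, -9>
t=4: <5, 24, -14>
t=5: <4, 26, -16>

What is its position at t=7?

Step-to-step displacements: <-1, +2, -2>, <+3, +4, -5>, <-1, +2, -2>, <+3, +4, -5>, <-1, +2, -2> — a repeating cycle of length 2.
step 6: apply <+3, +4, -5> → <7, 30, -21>
step 7: apply <-1, +2, -2> → <6, 32, -23>

<6, 32, -23>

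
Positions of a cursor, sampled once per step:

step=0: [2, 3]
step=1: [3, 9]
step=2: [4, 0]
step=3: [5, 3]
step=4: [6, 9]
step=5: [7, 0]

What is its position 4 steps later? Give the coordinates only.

First: linear, +1 per step → 11 at step 9.
Second: cycles through 3, 9, 0 every 3 steps. Step 9 lands at position 0 of the cycle → 3.

[11, 3]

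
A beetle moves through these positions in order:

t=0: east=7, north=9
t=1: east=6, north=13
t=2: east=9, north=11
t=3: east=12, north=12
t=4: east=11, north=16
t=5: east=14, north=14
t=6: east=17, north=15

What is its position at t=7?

east=16, north=19

Step-to-step displacements: (-1,+4), (+3,-2), (+3,+1), (-1,+4), (+3,-2), (+3,+1) — a repeating cycle of length 3.
step 7: apply (-1,+4) → east=16, north=19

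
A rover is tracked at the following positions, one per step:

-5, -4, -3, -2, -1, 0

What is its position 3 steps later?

3

Each step adds +1 to the position.
step 6: 0 + 1 → 1
step 7: 1 + 1 → 2
step 8: 2 + 1 → 3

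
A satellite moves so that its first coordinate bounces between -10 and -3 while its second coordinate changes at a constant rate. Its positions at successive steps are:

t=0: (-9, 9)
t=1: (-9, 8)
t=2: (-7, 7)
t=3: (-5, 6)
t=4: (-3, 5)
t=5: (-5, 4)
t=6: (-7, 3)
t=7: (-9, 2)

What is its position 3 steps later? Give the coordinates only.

(-5, -1)

The first coordinate travels 2 per step and bounces off the walls at -10 and -3.
  step 8: -9 → -9
  step 9: -9 → -7
  step 10: -7 → -5
The second coordinate changes by -1 each step: at step 10 it is -1.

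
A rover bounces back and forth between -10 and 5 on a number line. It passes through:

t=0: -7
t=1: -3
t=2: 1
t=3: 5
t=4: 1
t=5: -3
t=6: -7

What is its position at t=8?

-5

The value travels 4 per step and bounces off the walls at -10 and 5.
  step 7: -7 → -9
  step 8: -9 → -5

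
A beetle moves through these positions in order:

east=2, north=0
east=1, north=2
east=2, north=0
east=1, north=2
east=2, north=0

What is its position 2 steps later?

east=2, north=0

Consecutive displacements (-1,+2), (+1,-2), (-1,+2), (+1,-2) scale by a factor of -1 each step.
step 5: east=2, north=0 + (-1,+2) → east=1, north=2
step 6: east=1, north=2 + (+1,-2) → east=2, north=0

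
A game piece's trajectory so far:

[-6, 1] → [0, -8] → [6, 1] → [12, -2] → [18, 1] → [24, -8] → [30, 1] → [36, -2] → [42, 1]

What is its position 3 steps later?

First: linear, +6 per step → 60 at step 11.
Second: cycles through 1, -8, 1, -2 every 4 steps. Step 11 lands at position 3 of the cycle → -2.

[60, -2]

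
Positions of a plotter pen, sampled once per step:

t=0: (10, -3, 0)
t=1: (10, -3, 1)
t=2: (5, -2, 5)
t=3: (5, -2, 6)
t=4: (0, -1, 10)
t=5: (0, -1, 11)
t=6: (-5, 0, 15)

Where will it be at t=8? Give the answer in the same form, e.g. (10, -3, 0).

(-10, 1, 20)

The moves between consecutive positions are (+0, +0, +1), (-5, +1, +4), (+0, +0, +1), (-5, +1, +4), (+0, +0, +1), (-5, +1, +4); they repeat the 2-cycle [(+0, +0, +1), (-5, +1, +4)].
step 7: apply (+0, +0, +1) → (-5, 0, 16)
step 8: apply (-5, +1, +4) → (-10, 1, 20)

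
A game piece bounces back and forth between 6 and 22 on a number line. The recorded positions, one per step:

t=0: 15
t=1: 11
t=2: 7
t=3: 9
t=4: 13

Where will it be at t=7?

19

The value travels 4 per step and bounces off the walls at 6 and 22.
  step 5: 13 → 17
  step 6: 17 → 21
  step 7: 21 → 19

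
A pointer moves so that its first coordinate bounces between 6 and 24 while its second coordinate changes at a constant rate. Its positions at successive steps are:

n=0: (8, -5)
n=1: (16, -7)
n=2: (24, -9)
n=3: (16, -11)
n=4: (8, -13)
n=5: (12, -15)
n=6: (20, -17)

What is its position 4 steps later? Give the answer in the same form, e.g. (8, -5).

(16, -25)

The first coordinate reflects between 6 and 24, moving 8 per step.
  step 7: 20 → 20
  step 8: 20 → 12
  step 9: 12 → 8
  step 10: 8 → 16
The second coordinate changes by -2 each step: at step 10 it is -25.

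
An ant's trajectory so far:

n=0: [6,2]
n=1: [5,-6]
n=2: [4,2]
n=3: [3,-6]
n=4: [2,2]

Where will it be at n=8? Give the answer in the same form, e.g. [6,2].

First: linear, -1 per step → -2 at step 8.
Second: cycles through 2, -6 every 2 steps. Step 8 lands at position 0 of the cycle → 2.

[-2,2]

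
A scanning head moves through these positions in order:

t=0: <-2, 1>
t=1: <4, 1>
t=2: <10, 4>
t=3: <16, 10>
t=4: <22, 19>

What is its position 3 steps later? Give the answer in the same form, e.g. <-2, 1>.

First differences are <+6, +0>, <+6, +3>, <+6, +6>, <+6, +9>; their common second difference is <+0, +3> (constant acceleration).
step 5: <22, 19> + <+6, +12> → <28, 31>
step 6: <28, 31> + <+6, +15> → <34, 46>
step 7: <34, 46> + <+6, +18> → <40, 64>

<40, 64>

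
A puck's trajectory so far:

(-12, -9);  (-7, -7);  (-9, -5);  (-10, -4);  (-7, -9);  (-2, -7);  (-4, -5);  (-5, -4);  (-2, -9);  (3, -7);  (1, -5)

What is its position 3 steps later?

(8, -7)

Differencing gives (+5, +2), (-2, +2), (-1, +1), (+3, -5), (+5, +2), (-2, +2), (-1, +1), (+3, -5), (+5, +2), (-2, +2). This is the pattern (+5, +2), (-2, +2), (-1, +1), (+3, -5) repeated.
step 11: apply (-1, +1) → (0, -4)
step 12: apply (+3, -5) → (3, -9)
step 13: apply (+5, +2) → (8, -7)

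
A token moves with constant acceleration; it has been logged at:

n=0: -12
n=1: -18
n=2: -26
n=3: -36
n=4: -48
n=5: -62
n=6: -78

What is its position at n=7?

First differences are -6, -8, -10, -12, -14, -16; their common second difference is -2 (constant acceleration).
step 7: -78 − 18 → -96

-96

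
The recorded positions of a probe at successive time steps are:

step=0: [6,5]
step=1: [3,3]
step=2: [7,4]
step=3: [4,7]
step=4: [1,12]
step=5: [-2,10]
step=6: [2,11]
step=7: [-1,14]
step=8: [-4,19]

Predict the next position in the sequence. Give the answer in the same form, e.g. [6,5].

The moves between consecutive positions are [-3,-2], [+4,+1], [-3,+3], [-3,+5], [-3,-2], [+4,+1], [-3,+3], [-3,+5]; they repeat the 4-cycle [[-3,-2], [+4,+1], [-3,+3], [-3,+5]].
step 9: apply [-3,-2] → [-7,17]

[-7,17]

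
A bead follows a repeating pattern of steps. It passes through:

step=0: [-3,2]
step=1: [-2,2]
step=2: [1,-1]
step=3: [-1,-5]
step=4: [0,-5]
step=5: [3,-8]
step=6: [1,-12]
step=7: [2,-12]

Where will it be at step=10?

Differencing gives [+1,+0], [+3,-3], [-2,-4], [+1,+0], [+3,-3], [-2,-4], [+1,+0]. This is the pattern [+1,+0], [+3,-3], [-2,-4] repeated.
step 8: apply [+3,-3] → [5,-15]
step 9: apply [-2,-4] → [3,-19]
step 10: apply [+1,+0] → [4,-19]

[4,-19]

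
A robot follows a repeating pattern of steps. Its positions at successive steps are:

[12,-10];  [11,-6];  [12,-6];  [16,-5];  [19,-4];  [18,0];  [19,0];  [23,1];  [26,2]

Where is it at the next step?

The moves between consecutive positions are [-1,+4], [+1,+0], [+4,+1], [+3,+1], [-1,+4], [+1,+0], [+4,+1], [+3,+1]; they repeat the 4-cycle [[-1,+4], [+1,+0], [+4,+1], [+3,+1]].
step 9: apply [-1,+4] → [25,6]

[25,6]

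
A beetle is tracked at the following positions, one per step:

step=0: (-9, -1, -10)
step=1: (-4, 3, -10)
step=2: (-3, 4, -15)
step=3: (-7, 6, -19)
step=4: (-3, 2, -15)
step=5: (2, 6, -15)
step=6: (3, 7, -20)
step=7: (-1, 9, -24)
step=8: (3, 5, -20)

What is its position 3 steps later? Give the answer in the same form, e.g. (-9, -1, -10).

(5, 12, -29)

Step-to-step displacements: (+5, +4, +0), (+1, +1, -5), (-4, +2, -4), (+4, -4, +4), (+5, +4, +0), (+1, +1, -5), (-4, +2, -4), (+4, -4, +4) — a repeating cycle of length 4.
step 9: apply (+5, +4, +0) → (8, 9, -20)
step 10: apply (+1, +1, -5) → (9, 10, -25)
step 11: apply (-4, +2, -4) → (5, 12, -29)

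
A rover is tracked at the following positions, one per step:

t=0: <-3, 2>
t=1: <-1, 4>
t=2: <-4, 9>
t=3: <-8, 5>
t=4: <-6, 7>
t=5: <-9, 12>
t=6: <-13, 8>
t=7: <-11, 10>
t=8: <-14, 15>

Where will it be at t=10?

The moves between consecutive positions are <+2, +2>, <-3, +5>, <-4, -4>, <+2, +2>, <-3, +5>, <-4, -4>, <+2, +2>, <-3, +5>; they repeat the 3-cycle [<+2, +2>, <-3, +5>, <-4, -4>].
step 9: apply <-4, -4> → <-18, 11>
step 10: apply <+2, +2> → <-16, 13>

<-16, 13>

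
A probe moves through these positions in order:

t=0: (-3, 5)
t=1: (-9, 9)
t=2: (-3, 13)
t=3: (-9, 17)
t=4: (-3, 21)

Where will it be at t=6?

First: cycles through -3, -9 every 2 steps. Step 6 lands at position 0 of the cycle → -3.
Second: linear, +4 per step → 29 at step 6.

(-3, 29)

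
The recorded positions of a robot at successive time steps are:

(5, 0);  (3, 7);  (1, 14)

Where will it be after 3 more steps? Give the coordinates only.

(-5, 35)

Each step adds (-2, +7) to the position.
step 3: (1, 14) + (-2, +7) → (-1, 21)
step 4: (-1, 21) + (-2, +7) → (-3, 28)
step 5: (-3, 28) + (-2, +7) → (-5, 35)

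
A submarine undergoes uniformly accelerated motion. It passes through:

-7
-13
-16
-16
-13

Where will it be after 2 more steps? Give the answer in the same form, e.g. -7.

Successive displacements: -6, -3, +0, +3 — each changes by +3.
step 5: -13 + 6 → -7
step 6: -7 + 9 → 2

2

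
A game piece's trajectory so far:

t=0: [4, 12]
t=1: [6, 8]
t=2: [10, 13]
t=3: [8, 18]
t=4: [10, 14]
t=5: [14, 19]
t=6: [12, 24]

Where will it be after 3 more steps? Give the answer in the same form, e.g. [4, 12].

[16, 30]

The moves between consecutive positions are [+2, -4], [+4, +5], [-2, +5], [+2, -4], [+4, +5], [-2, +5]; they repeat the 3-cycle [[+2, -4], [+4, +5], [-2, +5]].
step 7: apply [+2, -4] → [14, 20]
step 8: apply [+4, +5] → [18, 25]
step 9: apply [-2, +5] → [16, 30]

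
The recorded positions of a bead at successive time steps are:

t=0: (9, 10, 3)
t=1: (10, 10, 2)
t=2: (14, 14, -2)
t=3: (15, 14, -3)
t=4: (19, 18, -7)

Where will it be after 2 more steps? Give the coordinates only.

(24, 22, -12)

The moves between consecutive positions are (+1, +0, -1), (+4, +4, -4), (+1, +0, -1), (+4, +4, -4); they repeat the 2-cycle [(+1, +0, -1), (+4, +4, -4)].
step 5: apply (+1, +0, -1) → (20, 18, -8)
step 6: apply (+4, +4, -4) → (24, 22, -12)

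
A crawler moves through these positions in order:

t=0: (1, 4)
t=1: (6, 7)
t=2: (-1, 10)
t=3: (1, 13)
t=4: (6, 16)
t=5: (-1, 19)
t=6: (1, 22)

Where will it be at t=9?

First: cycles through 1, 6, -1 every 3 steps. Step 9 lands at position 0 of the cycle → 1.
Second: linear, +3 per step → 31 at step 9.

(1, 31)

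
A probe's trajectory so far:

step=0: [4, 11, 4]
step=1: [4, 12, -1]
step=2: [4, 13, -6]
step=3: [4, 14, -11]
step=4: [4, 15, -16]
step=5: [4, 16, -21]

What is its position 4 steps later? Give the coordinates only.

[4, 20, -41]

The position changes by [+0, +1, -5] every step.
step 6: [4, 16, -21] + [+0, +1, -5] → [4, 17, -26]
step 7: [4, 17, -26] + [+0, +1, -5] → [4, 18, -31]
step 8: [4, 18, -31] + [+0, +1, -5] → [4, 19, -36]
step 9: [4, 19, -36] + [+0, +1, -5] → [4, 20, -41]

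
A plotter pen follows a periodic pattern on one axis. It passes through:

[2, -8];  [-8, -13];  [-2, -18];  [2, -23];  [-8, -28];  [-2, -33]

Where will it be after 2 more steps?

[-8, -43]

First: cycles through 2, -8, -2 every 3 steps. Step 7 lands at position 1 of the cycle → -8.
Second: linear, -5 per step → -43 at step 7.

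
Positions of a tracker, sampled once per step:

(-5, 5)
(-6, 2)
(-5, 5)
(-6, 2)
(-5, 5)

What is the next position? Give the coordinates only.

Consecutive displacements (-1, -3), (+1, +3), (-1, -3), (+1, +3) scale by a factor of -1 each step.
step 5: (-5, 5) + (-1, -3) → (-6, 2)

(-6, 2)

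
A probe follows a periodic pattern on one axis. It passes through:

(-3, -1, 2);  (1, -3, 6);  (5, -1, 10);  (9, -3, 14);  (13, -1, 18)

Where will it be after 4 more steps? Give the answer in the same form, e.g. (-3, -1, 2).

(29, -1, 34)

First: linear, +4 per step → 29 at step 8.
Second: cycles through -1, -3 every 2 steps. Step 8 lands at position 0 of the cycle → -1.
Third: linear, +4 per step → 34 at step 8.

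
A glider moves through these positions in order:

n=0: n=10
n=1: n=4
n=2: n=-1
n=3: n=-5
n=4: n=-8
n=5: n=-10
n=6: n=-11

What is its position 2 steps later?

Successive displacements: -6, -5, -4, -3, -2, -1 — each changes by +1.
step 7: -11 + 0 → n=-11
step 8: -11 + 1 → n=-10

n=-10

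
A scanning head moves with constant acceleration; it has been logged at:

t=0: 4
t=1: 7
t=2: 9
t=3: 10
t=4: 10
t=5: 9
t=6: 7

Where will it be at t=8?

First differences are +3, +2, +1, +0, -1, -2; their common second difference is -1 (constant acceleration).
step 7: 7 − 3 → 4
step 8: 4 − 4 → 0

0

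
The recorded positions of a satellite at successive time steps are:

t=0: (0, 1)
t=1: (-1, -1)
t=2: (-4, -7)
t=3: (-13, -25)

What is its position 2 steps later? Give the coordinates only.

Consecutive displacements (-1, -2), (-3, -6), (-9, -18) scale by a factor of 3 each step.
step 4: (-13, -25) + (-27, -54) → (-40, -79)
step 5: (-40, -79) + (-81, -162) → (-121, -241)

(-121, -241)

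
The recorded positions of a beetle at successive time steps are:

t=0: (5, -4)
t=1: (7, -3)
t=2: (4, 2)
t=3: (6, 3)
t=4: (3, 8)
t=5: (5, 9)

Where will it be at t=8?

(1, 20)

The moves between consecutive positions are (+2, +1), (-3, +5), (+2, +1), (-3, +5), (+2, +1); they repeat the 2-cycle [(+2, +1), (-3, +5)].
step 6: apply (-3, +5) → (2, 14)
step 7: apply (+2, +1) → (4, 15)
step 8: apply (-3, +5) → (1, 20)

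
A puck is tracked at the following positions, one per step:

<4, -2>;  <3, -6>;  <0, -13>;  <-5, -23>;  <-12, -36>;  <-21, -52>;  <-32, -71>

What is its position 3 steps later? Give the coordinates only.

Successive displacements: <-1, -4>, <-3, -7>, <-5, -10>, <-7, -13>, <-9, -16>, <-11, -19> — each changes by <-2, -3>.
step 7: <-32, -71> + <-13, -22> → <-45, -93>
step 8: <-45, -93> + <-15, -25> → <-60, -118>
step 9: <-60, -118> + <-17, -28> → <-77, -146>

<-77, -146>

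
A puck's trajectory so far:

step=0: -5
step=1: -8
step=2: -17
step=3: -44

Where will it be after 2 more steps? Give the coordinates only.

-368

Step-to-step displacements: -3, -9, -27; each is 3× the previous.
step 4: -44 − 81 → -125
step 5: -125 − 243 → -368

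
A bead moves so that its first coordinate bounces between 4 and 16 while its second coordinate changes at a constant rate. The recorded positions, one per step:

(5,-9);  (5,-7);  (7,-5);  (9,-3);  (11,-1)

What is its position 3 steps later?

(15,5)

The first coordinate travels 2 per step and bounces off the walls at 4 and 16.
  step 5: 11 → 13
  step 6: 13 → 15
  step 7: 15 → 15
The second coordinate changes by +2 each step: at step 7 it is 5.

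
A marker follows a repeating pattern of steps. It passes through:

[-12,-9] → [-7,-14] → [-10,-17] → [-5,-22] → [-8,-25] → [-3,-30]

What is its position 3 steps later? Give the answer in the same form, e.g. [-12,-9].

[-4,-41]

Step-to-step displacements: [+5,-5], [-3,-3], [+5,-5], [-3,-3], [+5,-5] — a repeating cycle of length 2.
step 6: apply [-3,-3] → [-6,-33]
step 7: apply [+5,-5] → [-1,-38]
step 8: apply [-3,-3] → [-4,-41]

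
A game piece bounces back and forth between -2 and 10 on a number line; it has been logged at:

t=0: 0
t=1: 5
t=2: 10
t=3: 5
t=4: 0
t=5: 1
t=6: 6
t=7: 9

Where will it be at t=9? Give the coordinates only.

The value travels 5 per step and bounces off the walls at -2 and 10.
  step 8: 9 → 4
  step 9: 4 → -1

-1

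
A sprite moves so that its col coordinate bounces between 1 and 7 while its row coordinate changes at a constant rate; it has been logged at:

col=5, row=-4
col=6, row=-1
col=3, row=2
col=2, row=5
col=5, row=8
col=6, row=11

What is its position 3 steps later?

col=5, row=20

The col coordinate reflects between 1 and 7, moving 3 per step.
  step 6: 6 → 3
  step 7: 3 → 2
  step 8: 2 → 5
The row coordinate changes by +3 each step: at step 8 it is 20.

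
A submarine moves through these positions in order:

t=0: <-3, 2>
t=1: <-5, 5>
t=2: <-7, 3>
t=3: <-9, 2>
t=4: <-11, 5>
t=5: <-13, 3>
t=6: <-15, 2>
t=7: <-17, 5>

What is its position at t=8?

First: linear, -2 per step → -19 at step 8.
Second: cycles through 2, 5, 3 every 3 steps. Step 8 lands at position 2 of the cycle → 3.

<-19, 3>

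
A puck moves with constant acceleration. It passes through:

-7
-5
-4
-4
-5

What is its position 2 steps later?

Taking differences between consecutive positions: +2, +1, +0, -1. These grow by -1 each step.
step 5: -5 − 2 → -7
step 6: -7 − 3 → -10

-10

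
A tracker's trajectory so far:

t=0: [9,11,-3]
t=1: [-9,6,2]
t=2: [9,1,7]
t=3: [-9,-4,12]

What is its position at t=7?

The first coordinate repeats the cycle [9, -9] with period 2; step 7 mod 2 = 1, giving -9.
The second coordinate changes by -5 each step, so at step 7 it is 11 + 7·(-5) = -24.
The third coordinate changes by +5 each step, so at step 7 it is -3 + 7·(5) = 32.

[-9,-24,32]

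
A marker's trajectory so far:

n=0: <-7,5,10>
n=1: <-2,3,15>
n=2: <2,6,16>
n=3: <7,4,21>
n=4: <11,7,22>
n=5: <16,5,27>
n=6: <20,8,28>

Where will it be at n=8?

The moves between consecutive positions are <+5,-2,+5>, <+4,+3,+1>, <+5,-2,+5>, <+4,+3,+1>, <+5,-2,+5>, <+4,+3,+1>; they repeat the 2-cycle [<+5,-2,+5>, <+4,+3,+1>].
step 7: apply <+5,-2,+5> → <25,6,33>
step 8: apply <+4,+3,+1> → <29,9,34>

<29,9,34>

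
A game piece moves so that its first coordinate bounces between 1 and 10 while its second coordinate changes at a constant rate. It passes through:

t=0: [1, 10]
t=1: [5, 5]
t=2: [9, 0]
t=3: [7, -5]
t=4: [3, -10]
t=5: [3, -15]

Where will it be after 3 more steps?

The first coordinate reflects between 1 and 10, moving 4 per step.
  step 6: 3 → 7
  step 7: 7 → 9
  step 8: 9 → 5
The second coordinate changes by -5 each step: at step 8 it is -30.

[5, -30]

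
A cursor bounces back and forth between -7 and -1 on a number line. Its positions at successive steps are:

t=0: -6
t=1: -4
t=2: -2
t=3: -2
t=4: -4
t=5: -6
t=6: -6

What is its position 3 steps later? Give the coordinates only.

-2

The value reflects between -7 and -1, moving 2 per step.
  step 7: -6 → -4
  step 8: -4 → -2
  step 9: -2 → -2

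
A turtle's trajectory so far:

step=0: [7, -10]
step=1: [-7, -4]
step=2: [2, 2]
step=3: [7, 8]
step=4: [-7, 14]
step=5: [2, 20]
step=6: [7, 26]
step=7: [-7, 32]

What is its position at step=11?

[2, 56]

The first coordinate repeats the cycle [7, -7, 2] with period 3; step 11 mod 3 = 2, giving 2.
The second coordinate changes by +6 each step, so at step 11 it is -10 + 11·(6) = 56.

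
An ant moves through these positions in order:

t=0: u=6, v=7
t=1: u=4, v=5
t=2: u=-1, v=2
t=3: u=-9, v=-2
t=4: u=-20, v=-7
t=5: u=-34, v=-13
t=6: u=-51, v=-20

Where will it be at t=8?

u=-94, v=-37

Taking differences between consecutive positions: (-2, -2), (-5, -3), (-8, -4), (-11, -5), (-14, -6), (-17, -7). These grow by (-3, -1) each step.
step 7: u=-51, v=-20 + (-20, -8) → u=-71, v=-28
step 8: u=-71, v=-28 + (-23, -9) → u=-94, v=-37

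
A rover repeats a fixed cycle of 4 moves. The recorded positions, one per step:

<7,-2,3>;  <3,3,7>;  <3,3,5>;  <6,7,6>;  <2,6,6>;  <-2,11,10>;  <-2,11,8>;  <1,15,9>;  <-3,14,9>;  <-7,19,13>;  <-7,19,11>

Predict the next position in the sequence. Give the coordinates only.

<-4,23,12>

Step-to-step displacements: <-4,+5,+4>, <+0,+0,-2>, <+3,+4,+1>, <-4,-1,+0>, <-4,+5,+4>, <+0,+0,-2>, <+3,+4,+1>, <-4,-1,+0>, <-4,+5,+4>, <+0,+0,-2> — a repeating cycle of length 4.
step 11: apply <+3,+4,+1> → <-4,23,12>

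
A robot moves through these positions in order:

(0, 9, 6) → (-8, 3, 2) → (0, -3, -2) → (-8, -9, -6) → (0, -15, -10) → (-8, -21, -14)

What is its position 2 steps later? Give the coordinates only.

(-8, -33, -22)

First: cycles through 0, -8 every 2 steps. Step 7 lands at position 1 of the cycle → -8.
Second: linear, -6 per step → -33 at step 7.
Third: linear, -4 per step → -22 at step 7.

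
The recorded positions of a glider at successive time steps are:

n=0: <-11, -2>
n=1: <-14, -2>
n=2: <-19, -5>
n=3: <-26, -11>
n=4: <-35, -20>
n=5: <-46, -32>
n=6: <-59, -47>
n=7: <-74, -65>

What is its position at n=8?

<-91, -86>

Successive displacements: <-3, +0>, <-5, -3>, <-7, -6>, <-9, -9>, <-11, -12>, <-13, -15>, <-15, -18> — each changes by <-2, -3>.
step 8: <-74, -65> + <-17, -21> → <-91, -86>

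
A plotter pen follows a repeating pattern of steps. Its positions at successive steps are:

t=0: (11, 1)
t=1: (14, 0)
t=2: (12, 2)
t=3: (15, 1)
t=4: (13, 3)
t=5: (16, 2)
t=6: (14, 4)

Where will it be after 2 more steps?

(15, 5)

The moves between consecutive positions are (+3, -1), (-2, +2), (+3, -1), (-2, +2), (+3, -1), (-2, +2); they repeat the 2-cycle [(+3, -1), (-2, +2)].
step 7: apply (+3, -1) → (17, 3)
step 8: apply (-2, +2) → (15, 5)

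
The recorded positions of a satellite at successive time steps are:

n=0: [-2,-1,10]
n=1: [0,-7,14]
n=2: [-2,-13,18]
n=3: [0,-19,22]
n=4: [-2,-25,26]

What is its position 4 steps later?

First: cycles through -2, 0 every 2 steps. Step 8 lands at position 0 of the cycle → -2.
Second: linear, -6 per step → -49 at step 8.
Third: linear, +4 per step → 42 at step 8.

[-2,-49,42]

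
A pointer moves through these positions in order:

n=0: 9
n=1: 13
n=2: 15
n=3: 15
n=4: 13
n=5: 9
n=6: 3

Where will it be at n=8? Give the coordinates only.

-15

First differences are +4, +2, +0, -2, -4, -6; their common second difference is -2 (constant acceleration).
step 7: 3 − 8 → -5
step 8: -5 − 10 → -15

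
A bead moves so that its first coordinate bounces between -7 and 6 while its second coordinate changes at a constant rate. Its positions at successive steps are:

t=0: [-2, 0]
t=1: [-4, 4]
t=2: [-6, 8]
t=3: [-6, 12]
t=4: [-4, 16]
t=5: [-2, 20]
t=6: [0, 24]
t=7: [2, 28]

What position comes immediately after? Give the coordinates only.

The first coordinate reflects between -7 and 6, moving 2 per step.
  step 8: 2 → 4
The second coordinate changes by +4 each step: at step 8 it is 32.

[4, 32]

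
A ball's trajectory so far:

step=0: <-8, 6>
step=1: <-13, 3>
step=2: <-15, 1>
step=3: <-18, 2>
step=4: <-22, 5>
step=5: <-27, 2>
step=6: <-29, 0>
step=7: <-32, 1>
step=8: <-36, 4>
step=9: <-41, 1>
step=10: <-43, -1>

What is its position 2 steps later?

<-50, 3>

Differencing gives <-5, -3>, <-2, -2>, <-3, +1>, <-4, +3>, <-5, -3>, <-2, -2>, <-3, +1>, <-4, +3>, <-5, -3>, <-2, -2>. This is the pattern <-5, -3>, <-2, -2>, <-3, +1>, <-4, +3> repeated.
step 11: apply <-3, +1> → <-46, 0>
step 12: apply <-4, +3> → <-50, 3>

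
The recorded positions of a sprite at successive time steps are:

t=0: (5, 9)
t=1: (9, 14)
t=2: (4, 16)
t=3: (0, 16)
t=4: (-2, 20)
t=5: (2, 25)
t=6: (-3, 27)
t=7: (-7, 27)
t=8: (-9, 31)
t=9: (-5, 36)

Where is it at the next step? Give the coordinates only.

(-10, 38)

The moves between consecutive positions are (+4, +5), (-5, +2), (-4, +0), (-2, +4), (+4, +5), (-5, +2), (-4, +0), (-2, +4), (+4, +5); they repeat the 4-cycle [(+4, +5), (-5, +2), (-4, +0), (-2, +4)].
step 10: apply (-5, +2) → (-10, 38)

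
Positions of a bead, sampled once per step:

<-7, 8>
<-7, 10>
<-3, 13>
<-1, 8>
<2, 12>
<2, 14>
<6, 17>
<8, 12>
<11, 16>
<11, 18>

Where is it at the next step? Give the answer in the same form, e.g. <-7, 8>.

<15, 21>

The moves between consecutive positions are <+0, +2>, <+4, +3>, <+2, -5>, <+3, +4>, <+0, +2>, <+4, +3>, <+2, -5>, <+3, +4>, <+0, +2>; they repeat the 4-cycle [<+0, +2>, <+4, +3>, <+2, -5>, <+3, +4>].
step 10: apply <+4, +3> → <15, 21>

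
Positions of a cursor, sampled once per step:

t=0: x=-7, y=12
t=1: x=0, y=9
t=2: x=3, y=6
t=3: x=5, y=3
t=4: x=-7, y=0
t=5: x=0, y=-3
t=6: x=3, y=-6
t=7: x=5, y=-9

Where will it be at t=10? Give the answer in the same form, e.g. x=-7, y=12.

X: cycles through -7, 0, 3, 5 every 4 steps. Step 10 lands at position 2 of the cycle → 3.
Y: linear, -3 per step → -18 at step 10.

x=3, y=-18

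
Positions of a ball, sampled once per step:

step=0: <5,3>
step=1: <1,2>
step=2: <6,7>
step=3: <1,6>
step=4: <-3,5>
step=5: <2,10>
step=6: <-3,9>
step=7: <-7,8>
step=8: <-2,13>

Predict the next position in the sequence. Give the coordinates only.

<-7,12>

Step-to-step displacements: <-4,-1>, <+5,+5>, <-5,-1>, <-4,-1>, <+5,+5>, <-5,-1>, <-4,-1>, <+5,+5> — a repeating cycle of length 3.
step 9: apply <-5,-1> → <-7,12>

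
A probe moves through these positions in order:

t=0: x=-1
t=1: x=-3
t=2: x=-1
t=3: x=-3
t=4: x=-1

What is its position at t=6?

The jumps are -2, +2, -2, +2 — a geometric progression with ratio -1.
step 5: -1 − 2 → x=-3
step 6: -3 + 2 → x=-1

x=-1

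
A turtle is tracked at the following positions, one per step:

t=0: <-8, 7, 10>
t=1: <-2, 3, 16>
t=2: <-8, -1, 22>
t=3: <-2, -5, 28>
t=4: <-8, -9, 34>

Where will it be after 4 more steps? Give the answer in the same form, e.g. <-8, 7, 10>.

<-8, -25, 58>

The first coordinate repeats the cycle [-8, -2] with period 2; step 8 mod 2 = 0, giving -8.
The second coordinate changes by -4 each step, so at step 8 it is 7 + 8·(-4) = -25.
The third coordinate changes by +6 each step, so at step 8 it is 10 + 8·(6) = 58.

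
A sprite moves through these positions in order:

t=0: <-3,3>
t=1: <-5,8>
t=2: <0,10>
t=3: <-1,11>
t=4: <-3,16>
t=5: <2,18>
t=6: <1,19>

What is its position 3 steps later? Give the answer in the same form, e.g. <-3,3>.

The moves between consecutive positions are <-2,+5>, <+5,+2>, <-1,+1>, <-2,+5>, <+5,+2>, <-1,+1>; they repeat the 3-cycle [<-2,+5>, <+5,+2>, <-1,+1>].
step 7: apply <-2,+5> → <-1,24>
step 8: apply <+5,+2> → <4,26>
step 9: apply <-1,+1> → <3,27>

<3,27>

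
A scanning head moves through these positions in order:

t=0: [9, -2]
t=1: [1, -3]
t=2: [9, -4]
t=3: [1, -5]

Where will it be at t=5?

First: cycles through 9, 1 every 2 steps. Step 5 lands at position 1 of the cycle → 1.
Second: linear, -1 per step → -7 at step 5.

[1, -7]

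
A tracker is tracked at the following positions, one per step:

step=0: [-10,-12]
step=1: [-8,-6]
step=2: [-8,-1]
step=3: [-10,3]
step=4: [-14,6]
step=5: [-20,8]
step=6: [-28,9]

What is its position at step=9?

[-64,6]

First differences are [+2,+6], [+0,+5], [-2,+4], [-4,+3], [-6,+2], [-8,+1]; their common second difference is [-2,-1] (constant acceleration).
step 7: [-28,9] + [-10,+0] → [-38,9]
step 8: [-38,9] + [-12,-1] → [-50,8]
step 9: [-50,8] + [-14,-2] → [-64,6]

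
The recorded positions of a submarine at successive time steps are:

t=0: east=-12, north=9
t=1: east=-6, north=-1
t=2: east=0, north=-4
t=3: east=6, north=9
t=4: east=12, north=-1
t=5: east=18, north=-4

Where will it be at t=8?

The east coordinate changes by +6 each step, so at step 8 it is -12 + 8·(6) = 36.
The north coordinate repeats the cycle [9, -1, -4] with period 3; step 8 mod 3 = 2, giving -4.

east=36, north=-4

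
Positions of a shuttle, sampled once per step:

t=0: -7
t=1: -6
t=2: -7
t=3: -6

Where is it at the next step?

The jumps are +1, -1, +1 — a geometric progression with ratio -1.
step 4: -6 − 1 → -7

-7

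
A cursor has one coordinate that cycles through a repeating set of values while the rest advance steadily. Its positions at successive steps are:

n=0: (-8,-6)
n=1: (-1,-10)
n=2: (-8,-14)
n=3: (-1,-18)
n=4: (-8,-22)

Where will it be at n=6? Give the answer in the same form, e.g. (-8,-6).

(-8,-30)

First: cycles through -8, -1 every 2 steps. Step 6 lands at position 0 of the cycle → -8.
Second: linear, -4 per step → -30 at step 6.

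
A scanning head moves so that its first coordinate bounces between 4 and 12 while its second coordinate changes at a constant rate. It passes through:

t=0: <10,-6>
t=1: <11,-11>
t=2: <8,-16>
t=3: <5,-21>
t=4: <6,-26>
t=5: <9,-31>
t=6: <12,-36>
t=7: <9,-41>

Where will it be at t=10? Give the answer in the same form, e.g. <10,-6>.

The first coordinate travels 3 per step and bounces off the walls at 4 and 12.
  step 8: 9 → 6
  step 9: 6 → 5
  step 10: 5 → 8
The second coordinate changes by -5 each step: at step 10 it is -56.

<8,-56>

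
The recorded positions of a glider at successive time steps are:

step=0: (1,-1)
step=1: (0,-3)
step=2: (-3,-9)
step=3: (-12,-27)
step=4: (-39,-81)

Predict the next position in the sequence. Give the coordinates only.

The jumps are (-1,-2), (-3,-6), (-9,-18), (-27,-54) — a geometric progression with ratio 3.
step 5: (-39,-81) + (-81,-162) → (-120,-243)

(-120,-243)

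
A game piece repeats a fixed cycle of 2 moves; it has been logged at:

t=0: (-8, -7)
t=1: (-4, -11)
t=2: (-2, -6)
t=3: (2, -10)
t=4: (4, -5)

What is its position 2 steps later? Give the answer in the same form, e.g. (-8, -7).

(10, -4)

The moves between consecutive positions are (+4, -4), (+2, +5), (+4, -4), (+2, +5); they repeat the 2-cycle [(+4, -4), (+2, +5)].
step 5: apply (+4, -4) → (8, -9)
step 6: apply (+2, +5) → (10, -4)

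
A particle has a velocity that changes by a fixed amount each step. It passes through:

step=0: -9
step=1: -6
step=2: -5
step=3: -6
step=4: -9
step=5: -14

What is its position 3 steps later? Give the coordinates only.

-41

Taking differences between consecutive positions: +3, +1, -1, -3, -5. These grow by -2 each step.
step 6: -14 − 7 → -21
step 7: -21 − 9 → -30
step 8: -30 − 11 → -41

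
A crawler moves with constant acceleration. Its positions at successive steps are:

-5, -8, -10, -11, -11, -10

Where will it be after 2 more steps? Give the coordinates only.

Successive displacements: -3, -2, -1, +0, +1 — each changes by +1.
step 6: -10 + 2 → -8
step 7: -8 + 3 → -5

-5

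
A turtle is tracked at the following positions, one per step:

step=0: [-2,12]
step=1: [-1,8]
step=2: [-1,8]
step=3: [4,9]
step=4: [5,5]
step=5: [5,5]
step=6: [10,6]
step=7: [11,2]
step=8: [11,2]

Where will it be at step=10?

[17,-1]

The moves between consecutive positions are [+1,-4], [+0,+0], [+5,+1], [+1,-4], [+0,+0], [+5,+1], [+1,-4], [+0,+0]; they repeat the 3-cycle [[+1,-4], [+0,+0], [+5,+1]].
step 9: apply [+5,+1] → [16,3]
step 10: apply [+1,-4] → [17,-1]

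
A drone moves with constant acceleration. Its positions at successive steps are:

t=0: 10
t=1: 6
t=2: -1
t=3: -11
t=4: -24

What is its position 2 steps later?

Successive displacements: -4, -7, -10, -13 — each changes by -3.
step 5: -24 − 16 → -40
step 6: -40 − 19 → -59

-59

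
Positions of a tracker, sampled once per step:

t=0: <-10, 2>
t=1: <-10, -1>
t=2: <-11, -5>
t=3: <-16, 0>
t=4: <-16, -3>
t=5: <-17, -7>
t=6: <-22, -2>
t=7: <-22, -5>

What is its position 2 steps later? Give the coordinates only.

The moves between consecutive positions are <+0, -3>, <-1, -4>, <-5, +5>, <+0, -3>, <-1, -4>, <-5, +5>, <+0, -3>; they repeat the 3-cycle [<+0, -3>, <-1, -4>, <-5, +5>].
step 8: apply <-1, -4> → <-23, -9>
step 9: apply <-5, +5> → <-28, -4>

<-28, -4>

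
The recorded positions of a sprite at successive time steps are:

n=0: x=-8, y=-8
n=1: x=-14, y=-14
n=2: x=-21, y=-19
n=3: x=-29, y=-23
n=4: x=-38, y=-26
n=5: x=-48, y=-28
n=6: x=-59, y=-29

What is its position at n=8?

Successive displacements: (-6,-6), (-7,-5), (-8,-4), (-9,-3), (-10,-2), (-11,-1) — each changes by (-1,+1).
step 7: x=-59, y=-29 + (-12,+0) → x=-71, y=-29
step 8: x=-71, y=-29 + (-13,+1) → x=-84, y=-28

x=-84, y=-28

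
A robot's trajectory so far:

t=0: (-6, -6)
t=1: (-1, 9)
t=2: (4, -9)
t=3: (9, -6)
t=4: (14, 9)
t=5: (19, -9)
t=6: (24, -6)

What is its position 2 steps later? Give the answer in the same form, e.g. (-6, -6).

First: linear, +5 per step → 34 at step 8.
Second: cycles through -6, 9, -9 every 3 steps. Step 8 lands at position 2 of the cycle → -9.

(34, -9)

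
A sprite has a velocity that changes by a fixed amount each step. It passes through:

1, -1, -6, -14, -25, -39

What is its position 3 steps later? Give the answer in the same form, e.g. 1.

-99

Taking differences between consecutive positions: -2, -5, -8, -11, -14. These grow by -3 each step.
step 6: -39 − 17 → -56
step 7: -56 − 20 → -76
step 8: -76 − 23 → -99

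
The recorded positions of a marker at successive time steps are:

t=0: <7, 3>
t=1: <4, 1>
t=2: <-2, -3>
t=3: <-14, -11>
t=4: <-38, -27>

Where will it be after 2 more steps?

<-182, -123>

Step-to-step displacements: <-3, -2>, <-6, -4>, <-12, -8>, <-24, -16>; each is 2× the previous.
step 5: <-38, -27> + <-48, -32> → <-86, -59>
step 6: <-86, -59> + <-96, -64> → <-182, -123>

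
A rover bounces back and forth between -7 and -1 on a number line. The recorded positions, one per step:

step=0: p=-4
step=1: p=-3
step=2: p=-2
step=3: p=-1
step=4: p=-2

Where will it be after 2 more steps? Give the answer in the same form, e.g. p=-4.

The value travels 1 per step and bounces off the walls at -7 and -1.
  step 5: -2 → -3
  step 6: -3 → -4

p=-4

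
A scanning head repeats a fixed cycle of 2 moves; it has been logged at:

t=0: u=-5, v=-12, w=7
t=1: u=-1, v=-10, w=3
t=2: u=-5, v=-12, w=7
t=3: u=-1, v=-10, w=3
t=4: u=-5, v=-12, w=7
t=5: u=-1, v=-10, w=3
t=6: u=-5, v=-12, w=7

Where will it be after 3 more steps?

u=-1, v=-10, w=3

Step-to-step displacements: (+4,+2,-4), (-4,-2,+4), (+4,+2,-4), (-4,-2,+4), (+4,+2,-4), (-4,-2,+4) — a repeating cycle of length 2.
step 7: apply (+4,+2,-4) → u=-1, v=-10, w=3
step 8: apply (-4,-2,+4) → u=-5, v=-12, w=7
step 9: apply (+4,+2,-4) → u=-1, v=-10, w=3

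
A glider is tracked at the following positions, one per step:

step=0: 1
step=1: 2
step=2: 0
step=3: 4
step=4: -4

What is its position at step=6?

-20

The jumps are +1, -2, +4, -8 — a geometric progression with ratio -2.
step 5: -4 + 16 → 12
step 6: 12 − 32 → -20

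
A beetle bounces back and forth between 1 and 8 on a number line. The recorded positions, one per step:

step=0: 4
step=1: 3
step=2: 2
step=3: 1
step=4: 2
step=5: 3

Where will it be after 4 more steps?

7

The value travels 1 per step and bounces off the walls at 1 and 8.
  step 6: 3 → 4
  step 7: 4 → 5
  step 8: 5 → 6
  step 9: 6 → 7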